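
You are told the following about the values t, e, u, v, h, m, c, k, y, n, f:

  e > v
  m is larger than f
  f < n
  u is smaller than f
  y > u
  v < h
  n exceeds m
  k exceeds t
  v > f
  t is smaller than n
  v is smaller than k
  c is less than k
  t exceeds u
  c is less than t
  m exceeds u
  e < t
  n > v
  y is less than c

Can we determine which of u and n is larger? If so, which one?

The relevant relations are u < f; f < v; v < e; e < t; t < n.
Together: u < f < v < e < t < n.
So n is larger.

n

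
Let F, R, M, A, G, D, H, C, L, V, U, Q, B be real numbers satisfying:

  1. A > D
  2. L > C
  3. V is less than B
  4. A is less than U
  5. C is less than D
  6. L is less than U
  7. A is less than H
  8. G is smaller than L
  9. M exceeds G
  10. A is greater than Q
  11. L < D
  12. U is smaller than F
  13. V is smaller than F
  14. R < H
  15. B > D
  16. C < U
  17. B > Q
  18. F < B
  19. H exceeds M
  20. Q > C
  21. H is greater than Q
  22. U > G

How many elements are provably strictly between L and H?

2

Chaining upward from L reaches: D, A, U, F, B.
Chaining downward from H reaches: G, C, Q, D, M, A, R.
Strictly between L and H are those in both lists: D, A — 2 elements.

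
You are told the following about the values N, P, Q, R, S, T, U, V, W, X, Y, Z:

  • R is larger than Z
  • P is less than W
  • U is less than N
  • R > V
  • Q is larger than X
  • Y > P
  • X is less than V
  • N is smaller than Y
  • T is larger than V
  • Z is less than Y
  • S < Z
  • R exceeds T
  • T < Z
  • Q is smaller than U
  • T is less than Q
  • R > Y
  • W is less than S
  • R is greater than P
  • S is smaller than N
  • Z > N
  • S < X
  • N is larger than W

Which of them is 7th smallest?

Q

The consecutive relations fix a unique order: P < W < S < X < V < T < Q < U < N < Z < Y < R.
The 7th smallest is Q.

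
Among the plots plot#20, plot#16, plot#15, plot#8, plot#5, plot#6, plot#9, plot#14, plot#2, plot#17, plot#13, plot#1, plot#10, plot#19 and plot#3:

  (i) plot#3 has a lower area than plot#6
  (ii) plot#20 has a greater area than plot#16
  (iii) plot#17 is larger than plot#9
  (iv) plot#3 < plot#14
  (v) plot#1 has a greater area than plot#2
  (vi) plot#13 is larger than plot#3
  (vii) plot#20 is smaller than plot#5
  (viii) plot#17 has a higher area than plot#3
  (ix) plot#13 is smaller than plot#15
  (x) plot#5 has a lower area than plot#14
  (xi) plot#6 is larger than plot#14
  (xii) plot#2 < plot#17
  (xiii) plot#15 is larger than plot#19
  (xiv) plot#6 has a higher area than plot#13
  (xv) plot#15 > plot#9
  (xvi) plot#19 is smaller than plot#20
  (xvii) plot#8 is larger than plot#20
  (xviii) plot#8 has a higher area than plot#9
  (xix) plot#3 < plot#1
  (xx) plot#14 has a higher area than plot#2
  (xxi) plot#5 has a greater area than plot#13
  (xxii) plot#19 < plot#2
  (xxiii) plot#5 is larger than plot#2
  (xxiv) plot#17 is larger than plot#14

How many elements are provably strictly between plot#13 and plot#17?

The relations place plot#13 below plot#17. An element lies strictly between them when it is forced above plot#13 and also forced below plot#17.
Above plot#13: {plot#5, plot#15, plot#14, plot#6}. Below plot#17: {plot#19, plot#3, plot#16, plot#9, plot#2, plot#20, plot#5, plot#14}.
Intersection: {plot#5, plot#14} — 2.

2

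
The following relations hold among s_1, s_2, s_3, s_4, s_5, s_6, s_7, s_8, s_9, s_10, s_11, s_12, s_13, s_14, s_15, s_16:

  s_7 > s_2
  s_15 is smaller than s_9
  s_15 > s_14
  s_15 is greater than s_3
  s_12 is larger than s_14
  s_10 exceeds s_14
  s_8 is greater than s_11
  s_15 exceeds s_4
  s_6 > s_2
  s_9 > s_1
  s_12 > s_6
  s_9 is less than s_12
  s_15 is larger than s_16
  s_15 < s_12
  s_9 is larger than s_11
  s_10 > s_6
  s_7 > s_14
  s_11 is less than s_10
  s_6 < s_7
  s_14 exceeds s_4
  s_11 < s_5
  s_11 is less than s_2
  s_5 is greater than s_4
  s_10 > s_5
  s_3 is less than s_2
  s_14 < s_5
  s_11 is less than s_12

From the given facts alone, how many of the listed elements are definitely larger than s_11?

From s_11 the given relations immediately reach s_2, s_9, s_12, s_5, s_10, s_8.
From those, s_6, s_7 — 8 in total.
No other element is forced above s_11 by the given relations, so the count is 8.

8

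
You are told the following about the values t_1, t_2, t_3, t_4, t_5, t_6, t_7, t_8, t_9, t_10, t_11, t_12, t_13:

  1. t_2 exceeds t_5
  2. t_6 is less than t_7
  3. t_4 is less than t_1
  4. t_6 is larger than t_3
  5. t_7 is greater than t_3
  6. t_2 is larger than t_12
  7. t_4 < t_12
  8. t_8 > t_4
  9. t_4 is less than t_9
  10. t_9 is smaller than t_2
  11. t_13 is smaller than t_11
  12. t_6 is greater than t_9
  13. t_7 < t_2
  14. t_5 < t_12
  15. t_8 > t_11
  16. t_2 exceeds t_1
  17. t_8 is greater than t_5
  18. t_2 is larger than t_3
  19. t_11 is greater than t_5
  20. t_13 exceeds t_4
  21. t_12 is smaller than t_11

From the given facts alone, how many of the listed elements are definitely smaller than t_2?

8

Directly below t_2: t_5, t_9, t_3, t_12, t_7, t_1.
One step further: t_4, t_6 (8 so far).
Nothing else is reachable below t_2; 8 in all.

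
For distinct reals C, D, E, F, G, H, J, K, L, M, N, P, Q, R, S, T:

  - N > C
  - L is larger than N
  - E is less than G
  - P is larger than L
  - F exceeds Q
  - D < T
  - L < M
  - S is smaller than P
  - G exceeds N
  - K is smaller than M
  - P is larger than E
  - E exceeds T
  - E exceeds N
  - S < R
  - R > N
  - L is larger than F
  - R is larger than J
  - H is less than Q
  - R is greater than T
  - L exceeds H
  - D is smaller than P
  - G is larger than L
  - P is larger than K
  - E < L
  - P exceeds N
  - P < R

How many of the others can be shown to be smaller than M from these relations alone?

Directly below M: K, L.
One step further: H, N, E, F (6 so far).
One step further: C, T, Q (9 so far).
One step further: D (10 so far).
Nothing else is reachable below M; 10 in all.

10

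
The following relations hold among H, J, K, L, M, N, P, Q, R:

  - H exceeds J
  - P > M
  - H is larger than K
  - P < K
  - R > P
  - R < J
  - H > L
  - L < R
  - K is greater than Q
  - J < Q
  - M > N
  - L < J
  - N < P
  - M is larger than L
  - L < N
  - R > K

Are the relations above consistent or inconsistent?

inconsistent

We have K < R stated directly, yet also R < J < Q < K by chaining the others — so R < K. Contradiction.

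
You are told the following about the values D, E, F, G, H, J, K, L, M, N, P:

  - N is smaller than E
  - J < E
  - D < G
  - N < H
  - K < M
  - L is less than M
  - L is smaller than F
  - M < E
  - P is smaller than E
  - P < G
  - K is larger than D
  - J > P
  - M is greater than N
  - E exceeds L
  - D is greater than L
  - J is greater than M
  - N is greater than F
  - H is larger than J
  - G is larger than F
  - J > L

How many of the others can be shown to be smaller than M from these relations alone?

The elements the relations force below M are L, F, D, K, N — no chain reaches any other.
That is 5.

5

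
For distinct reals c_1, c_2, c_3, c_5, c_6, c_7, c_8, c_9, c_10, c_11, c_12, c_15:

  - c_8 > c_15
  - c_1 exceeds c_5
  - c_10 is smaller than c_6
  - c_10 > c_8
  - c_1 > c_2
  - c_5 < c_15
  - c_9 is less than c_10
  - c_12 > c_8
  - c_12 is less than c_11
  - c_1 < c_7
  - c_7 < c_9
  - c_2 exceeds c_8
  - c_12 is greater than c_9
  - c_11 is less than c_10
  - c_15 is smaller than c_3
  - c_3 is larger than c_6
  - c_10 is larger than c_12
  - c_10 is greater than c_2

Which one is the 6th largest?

c_9

Piecing the relations together gives one ordering: c_5 < c_15 < c_8 < c_2 < c_1 < c_7 < c_9 < c_12 < c_11 < c_10 < c_6 < c_3.
Counting 6 from the largest end gives c_9.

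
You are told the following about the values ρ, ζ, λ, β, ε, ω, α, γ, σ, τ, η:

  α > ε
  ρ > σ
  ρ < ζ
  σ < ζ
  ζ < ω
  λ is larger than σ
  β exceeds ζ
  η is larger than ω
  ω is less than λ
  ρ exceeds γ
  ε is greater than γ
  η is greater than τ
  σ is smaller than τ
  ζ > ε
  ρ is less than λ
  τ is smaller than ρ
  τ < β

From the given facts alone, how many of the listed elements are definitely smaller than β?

Directly below β: τ, ζ.
One step further: ε, σ, ρ (5 so far).
One step further: γ (6 so far).
No other element is forced below β by the given relations, so the count is 6.

6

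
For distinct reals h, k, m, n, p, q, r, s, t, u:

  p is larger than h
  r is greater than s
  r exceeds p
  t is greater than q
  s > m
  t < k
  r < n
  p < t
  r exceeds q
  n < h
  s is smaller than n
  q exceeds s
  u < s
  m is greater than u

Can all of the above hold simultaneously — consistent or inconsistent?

inconsistent

We have p < r stated directly, yet also r < n < h < p by chaining the others — so r < p. Contradiction.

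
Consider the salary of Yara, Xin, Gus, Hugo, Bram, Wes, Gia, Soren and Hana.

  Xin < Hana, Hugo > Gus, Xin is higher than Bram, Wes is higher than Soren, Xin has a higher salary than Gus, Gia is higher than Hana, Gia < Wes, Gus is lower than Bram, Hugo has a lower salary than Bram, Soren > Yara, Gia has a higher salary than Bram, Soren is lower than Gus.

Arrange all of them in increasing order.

Each adjacent pair is fixed by a given relation: Yara < Soren; Soren < Gus; Gus < Hugo; Hugo < Bram; Bram < Xin; Xin < Hana; Hana < Gia; Gia < Wes. Chaining them end to end gives the full order.

Yara < Soren < Gus < Hugo < Bram < Xin < Hana < Gia < Wes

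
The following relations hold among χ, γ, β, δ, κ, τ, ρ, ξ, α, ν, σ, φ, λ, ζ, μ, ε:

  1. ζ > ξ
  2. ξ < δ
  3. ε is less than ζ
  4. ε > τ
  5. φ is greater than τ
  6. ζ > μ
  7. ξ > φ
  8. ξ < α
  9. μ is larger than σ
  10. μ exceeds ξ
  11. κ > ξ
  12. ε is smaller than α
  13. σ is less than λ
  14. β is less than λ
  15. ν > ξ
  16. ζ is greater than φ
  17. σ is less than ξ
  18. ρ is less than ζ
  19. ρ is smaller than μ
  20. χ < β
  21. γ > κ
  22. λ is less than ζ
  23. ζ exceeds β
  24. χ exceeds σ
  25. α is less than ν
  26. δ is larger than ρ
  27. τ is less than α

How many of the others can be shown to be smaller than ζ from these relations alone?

10

From ζ the given relations immediately reach φ, ξ, ε, ρ, β, λ, μ.
From those, σ, τ, χ — 10 in total.
No other element is forced below ζ by the given relations, so the count is 10.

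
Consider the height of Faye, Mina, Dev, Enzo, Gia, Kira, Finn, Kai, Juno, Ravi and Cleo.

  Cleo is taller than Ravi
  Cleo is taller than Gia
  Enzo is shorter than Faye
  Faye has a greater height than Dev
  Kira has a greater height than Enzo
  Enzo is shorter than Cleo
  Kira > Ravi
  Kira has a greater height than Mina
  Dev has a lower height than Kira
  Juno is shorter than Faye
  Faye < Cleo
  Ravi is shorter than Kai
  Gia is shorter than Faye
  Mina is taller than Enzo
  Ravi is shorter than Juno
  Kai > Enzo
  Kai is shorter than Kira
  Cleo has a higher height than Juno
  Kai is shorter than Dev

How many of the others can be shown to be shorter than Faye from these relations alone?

6

Directly below Faye: Enzo, Juno, Gia, Dev.
One step further: Ravi, Kai (6 so far).
No other element is forced below Faye by the given relations, so the count is 6.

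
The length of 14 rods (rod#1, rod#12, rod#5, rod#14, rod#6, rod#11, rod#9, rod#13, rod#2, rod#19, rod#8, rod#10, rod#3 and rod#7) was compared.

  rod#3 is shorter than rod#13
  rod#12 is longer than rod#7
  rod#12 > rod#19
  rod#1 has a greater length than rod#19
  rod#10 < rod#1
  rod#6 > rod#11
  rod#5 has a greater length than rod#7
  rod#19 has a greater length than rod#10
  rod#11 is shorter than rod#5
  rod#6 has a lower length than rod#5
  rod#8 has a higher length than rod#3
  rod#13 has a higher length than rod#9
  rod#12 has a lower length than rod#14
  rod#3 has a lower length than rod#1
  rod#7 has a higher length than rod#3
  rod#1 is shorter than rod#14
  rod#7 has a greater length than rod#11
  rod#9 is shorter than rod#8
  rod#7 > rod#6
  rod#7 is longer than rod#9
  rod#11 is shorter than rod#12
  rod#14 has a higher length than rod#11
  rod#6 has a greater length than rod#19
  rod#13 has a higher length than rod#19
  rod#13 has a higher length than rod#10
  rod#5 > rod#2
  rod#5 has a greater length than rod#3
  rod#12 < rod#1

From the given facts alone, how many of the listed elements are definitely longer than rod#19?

Directly above rod#19: rod#6, rod#12, rod#1, rod#13.
One step further: rod#7, rod#5, rod#14 (7 so far).
Nothing else is reachable above rod#19; 7 in all.

7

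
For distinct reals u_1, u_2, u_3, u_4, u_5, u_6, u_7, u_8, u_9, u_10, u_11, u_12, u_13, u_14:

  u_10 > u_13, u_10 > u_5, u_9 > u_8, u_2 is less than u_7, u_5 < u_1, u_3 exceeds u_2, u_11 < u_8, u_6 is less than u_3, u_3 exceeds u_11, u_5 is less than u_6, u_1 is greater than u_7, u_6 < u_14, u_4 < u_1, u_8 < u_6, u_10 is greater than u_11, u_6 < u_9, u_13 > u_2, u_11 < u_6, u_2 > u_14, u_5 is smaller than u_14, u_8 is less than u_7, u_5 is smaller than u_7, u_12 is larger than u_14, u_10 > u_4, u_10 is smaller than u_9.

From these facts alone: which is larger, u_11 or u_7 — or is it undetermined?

u_7

u_11 < u_8 and u_8 < u_6 give u_11 < u_6.
With u_6 < u_14: u_11 < u_8 < u_6 < u_14.
With u_14 < u_2: u_11 < u_8 < u_6 < u_14 < u_2.
With u_2 < u_7: u_11 < u_8 < u_6 < u_14 < u_2 < u_7.
So u_7 is larger.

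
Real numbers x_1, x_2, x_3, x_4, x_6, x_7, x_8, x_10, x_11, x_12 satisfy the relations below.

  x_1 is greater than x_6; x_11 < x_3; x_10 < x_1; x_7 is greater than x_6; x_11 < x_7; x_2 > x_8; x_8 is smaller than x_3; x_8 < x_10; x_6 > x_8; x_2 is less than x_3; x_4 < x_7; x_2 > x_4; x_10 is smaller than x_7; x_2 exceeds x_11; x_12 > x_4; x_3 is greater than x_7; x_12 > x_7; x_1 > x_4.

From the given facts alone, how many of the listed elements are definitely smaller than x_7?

From x_7 the given relations immediately reach x_4, x_11, x_6, x_10.
From those, x_8 — 5 in total.
No other element is forced below x_7 by the given relations, so the count is 5.

5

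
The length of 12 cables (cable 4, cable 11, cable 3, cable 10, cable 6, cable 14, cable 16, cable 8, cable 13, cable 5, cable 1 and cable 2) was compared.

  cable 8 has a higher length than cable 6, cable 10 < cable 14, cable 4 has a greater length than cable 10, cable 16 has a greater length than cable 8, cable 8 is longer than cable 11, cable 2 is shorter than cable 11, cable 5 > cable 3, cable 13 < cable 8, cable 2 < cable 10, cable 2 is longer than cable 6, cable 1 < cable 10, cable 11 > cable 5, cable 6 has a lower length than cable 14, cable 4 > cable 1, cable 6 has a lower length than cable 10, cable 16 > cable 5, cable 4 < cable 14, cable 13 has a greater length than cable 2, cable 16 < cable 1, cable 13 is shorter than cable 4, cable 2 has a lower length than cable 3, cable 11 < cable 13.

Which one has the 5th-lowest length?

Piecing the relations together gives one ordering: cable 6 < cable 2 < cable 3 < cable 5 < cable 11 < cable 13 < cable 8 < cable 16 < cable 1 < cable 10 < cable 4 < cable 14.
Counting 5 from the smallest end gives cable 11.

cable 11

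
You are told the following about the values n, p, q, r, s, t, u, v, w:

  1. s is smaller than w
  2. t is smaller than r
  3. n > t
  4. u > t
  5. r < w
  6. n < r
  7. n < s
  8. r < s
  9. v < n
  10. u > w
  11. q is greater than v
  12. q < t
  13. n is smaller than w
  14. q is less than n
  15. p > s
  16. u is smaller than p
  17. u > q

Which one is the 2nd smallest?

Piecing the relations together gives one ordering: v < q < t < n < r < s < w < u < p.
The 2nd smallest is q.

q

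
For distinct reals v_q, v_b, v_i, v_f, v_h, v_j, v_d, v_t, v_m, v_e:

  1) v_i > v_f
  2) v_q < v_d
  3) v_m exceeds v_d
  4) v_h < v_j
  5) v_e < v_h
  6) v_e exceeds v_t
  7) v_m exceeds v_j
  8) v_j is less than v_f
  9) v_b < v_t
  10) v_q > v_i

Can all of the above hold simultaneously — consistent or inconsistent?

Every relation is compatible with v_b < v_t < v_e < v_h < v_j < v_f < v_i < v_q < v_d < v_m; the set is consistent.

consistent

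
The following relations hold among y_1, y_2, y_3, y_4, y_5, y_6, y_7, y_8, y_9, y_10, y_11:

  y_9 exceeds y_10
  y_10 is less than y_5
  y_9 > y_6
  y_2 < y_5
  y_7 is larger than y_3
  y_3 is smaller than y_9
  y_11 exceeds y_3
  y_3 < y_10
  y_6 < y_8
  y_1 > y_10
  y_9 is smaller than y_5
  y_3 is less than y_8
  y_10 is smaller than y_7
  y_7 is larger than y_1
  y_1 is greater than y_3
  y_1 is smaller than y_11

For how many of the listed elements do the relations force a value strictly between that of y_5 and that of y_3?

The relations place y_3 below y_5. An element lies strictly between them when it is forced above y_3 and also forced below y_5.
Above y_3: {y_10, y_1, y_11, y_9, y_8, y_7}. Below y_5: {y_10, y_6, y_9, y_2}.
Intersection: {y_10, y_9} — 2.

2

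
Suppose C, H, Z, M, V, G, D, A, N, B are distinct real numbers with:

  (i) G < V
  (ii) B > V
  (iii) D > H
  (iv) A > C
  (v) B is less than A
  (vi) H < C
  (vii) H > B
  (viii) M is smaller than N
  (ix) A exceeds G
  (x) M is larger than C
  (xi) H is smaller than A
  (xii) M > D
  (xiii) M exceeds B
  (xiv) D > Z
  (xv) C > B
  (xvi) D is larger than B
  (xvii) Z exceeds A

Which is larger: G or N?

G < V < B < H < C < A < Z < D < M < N, by transitivity through V, B, H, C, A, Z, D, M.
So G < N; N is the larger of the two.

N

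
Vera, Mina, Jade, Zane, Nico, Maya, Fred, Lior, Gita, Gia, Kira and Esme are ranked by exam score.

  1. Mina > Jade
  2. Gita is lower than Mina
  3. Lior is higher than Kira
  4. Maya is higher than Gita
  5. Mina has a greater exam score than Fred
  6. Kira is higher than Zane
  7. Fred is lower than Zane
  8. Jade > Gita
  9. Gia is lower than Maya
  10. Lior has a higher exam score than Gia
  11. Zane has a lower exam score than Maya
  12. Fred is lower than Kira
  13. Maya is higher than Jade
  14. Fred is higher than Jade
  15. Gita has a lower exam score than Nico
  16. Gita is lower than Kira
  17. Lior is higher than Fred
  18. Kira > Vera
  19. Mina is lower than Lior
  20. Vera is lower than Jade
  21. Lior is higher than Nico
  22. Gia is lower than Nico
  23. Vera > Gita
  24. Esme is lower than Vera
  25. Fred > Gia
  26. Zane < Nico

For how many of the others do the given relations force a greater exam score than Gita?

9

The elements the relations force above Gita are Vera, Jade, Fred, Zane, Mina, Maya, Nico, Kira, Lior — no chain reaches any other.
That is 9.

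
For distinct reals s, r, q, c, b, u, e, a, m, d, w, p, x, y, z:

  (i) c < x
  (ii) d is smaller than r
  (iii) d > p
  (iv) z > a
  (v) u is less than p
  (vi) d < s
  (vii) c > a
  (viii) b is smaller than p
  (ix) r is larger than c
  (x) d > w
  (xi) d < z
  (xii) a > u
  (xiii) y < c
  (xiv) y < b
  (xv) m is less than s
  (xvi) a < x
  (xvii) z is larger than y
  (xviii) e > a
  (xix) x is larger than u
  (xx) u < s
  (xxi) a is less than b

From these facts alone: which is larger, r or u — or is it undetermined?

r

Link the given pairs in sequence: u < a; a < b; b < p; p < d; d < r.
Together: u < a < b < p < d < r.
So r is larger.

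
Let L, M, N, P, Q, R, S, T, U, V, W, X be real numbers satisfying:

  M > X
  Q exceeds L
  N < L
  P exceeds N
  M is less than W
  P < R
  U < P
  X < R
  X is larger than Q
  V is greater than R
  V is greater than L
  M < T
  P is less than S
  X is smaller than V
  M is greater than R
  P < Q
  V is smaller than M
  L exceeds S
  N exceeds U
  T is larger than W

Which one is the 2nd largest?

Piecing the relations together gives one ordering: U < N < P < S < L < Q < X < R < V < M < W < T.
Counting 2 from the largest end gives W.

W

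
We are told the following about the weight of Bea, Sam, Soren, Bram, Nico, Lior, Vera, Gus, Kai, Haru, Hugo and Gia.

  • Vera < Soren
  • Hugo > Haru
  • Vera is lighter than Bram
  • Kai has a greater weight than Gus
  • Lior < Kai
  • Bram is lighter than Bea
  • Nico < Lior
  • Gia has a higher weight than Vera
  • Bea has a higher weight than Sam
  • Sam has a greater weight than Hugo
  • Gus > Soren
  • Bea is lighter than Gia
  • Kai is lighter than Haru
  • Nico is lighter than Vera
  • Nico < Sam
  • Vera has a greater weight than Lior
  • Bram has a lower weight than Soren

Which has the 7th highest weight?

Gus

Piecing the relations together gives one ordering: Nico < Lior < Vera < Bram < Soren < Gus < Kai < Haru < Hugo < Sam < Bea < Gia.
The 7th largest is Gus.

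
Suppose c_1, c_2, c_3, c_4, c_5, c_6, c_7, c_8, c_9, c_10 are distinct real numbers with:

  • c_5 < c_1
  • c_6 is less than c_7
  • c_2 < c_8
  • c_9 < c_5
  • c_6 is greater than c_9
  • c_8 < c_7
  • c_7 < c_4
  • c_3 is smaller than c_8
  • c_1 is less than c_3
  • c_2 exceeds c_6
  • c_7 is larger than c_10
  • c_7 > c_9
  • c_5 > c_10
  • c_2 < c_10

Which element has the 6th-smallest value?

c_1

The consecutive relations fix a unique order: c_9 < c_6 < c_2 < c_10 < c_5 < c_1 < c_3 < c_8 < c_7 < c_4.
Counting 6 from the smallest end gives c_1.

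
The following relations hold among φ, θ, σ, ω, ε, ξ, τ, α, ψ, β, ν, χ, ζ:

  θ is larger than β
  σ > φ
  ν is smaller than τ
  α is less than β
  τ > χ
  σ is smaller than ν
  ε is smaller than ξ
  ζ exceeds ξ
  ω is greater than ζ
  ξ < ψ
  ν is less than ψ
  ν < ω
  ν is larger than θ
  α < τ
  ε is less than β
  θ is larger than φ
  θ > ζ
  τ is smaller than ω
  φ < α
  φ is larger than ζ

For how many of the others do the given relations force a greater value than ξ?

Directly above ξ: ζ, ψ.
One step further: φ, θ, ω (5 so far).
One step further: α, σ, ν (8 so far).
One step further: β, τ (10 so far).
Nothing else is reachable above ξ; 10 in all.

10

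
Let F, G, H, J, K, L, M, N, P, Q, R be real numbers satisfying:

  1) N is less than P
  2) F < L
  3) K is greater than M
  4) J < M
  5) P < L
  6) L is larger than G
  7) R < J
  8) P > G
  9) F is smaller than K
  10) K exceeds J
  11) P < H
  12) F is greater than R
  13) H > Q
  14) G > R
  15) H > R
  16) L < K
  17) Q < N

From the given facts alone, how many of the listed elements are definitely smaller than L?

The elements the relations force below L are Q, R, G, F, N, P — no chain reaches any other.
That is 6.

6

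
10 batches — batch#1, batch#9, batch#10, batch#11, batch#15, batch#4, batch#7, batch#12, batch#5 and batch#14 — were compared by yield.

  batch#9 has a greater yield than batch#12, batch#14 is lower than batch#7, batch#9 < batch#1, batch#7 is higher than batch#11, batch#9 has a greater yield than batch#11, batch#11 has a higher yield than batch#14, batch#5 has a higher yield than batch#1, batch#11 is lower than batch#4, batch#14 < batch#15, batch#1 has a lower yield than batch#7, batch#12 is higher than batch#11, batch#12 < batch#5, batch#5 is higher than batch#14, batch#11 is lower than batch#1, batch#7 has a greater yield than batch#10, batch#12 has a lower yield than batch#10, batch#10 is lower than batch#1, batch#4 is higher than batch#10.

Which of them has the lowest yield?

Chaining upward from batch#14: directly above it, batch#11, batch#15, batch#7, batch#5; then batch#12, batch#9, batch#1, batch#4; then batch#10.
That covers every other element, and nothing is given below batch#14, so batch#14 is the lowest yield.

batch#14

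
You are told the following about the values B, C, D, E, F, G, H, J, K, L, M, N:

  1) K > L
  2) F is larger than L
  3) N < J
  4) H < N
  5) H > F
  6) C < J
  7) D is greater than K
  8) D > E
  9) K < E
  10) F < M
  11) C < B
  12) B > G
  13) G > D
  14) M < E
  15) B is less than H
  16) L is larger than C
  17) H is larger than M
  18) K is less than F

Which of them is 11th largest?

Piecing the relations together gives one ordering: C < L < K < F < M < E < D < G < B < H < N < J.
The 11th largest is L.

L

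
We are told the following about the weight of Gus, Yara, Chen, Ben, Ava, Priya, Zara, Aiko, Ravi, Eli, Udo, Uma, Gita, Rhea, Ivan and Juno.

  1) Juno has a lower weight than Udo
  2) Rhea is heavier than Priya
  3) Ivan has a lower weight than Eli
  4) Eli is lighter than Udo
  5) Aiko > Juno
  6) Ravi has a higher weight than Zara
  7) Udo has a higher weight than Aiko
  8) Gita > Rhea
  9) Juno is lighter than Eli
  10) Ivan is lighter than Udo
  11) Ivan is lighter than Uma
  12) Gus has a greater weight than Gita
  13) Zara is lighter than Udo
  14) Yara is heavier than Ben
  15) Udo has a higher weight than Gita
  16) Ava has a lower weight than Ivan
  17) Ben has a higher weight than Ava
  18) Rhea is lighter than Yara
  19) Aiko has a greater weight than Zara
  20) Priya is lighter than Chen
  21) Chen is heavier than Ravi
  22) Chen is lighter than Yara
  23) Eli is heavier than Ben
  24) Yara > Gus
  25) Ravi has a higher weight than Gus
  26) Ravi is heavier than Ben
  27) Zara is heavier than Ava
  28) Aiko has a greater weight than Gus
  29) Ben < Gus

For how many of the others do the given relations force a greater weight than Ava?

11

From Ava the given relations immediately reach Ben, Ivan, Zara.
From those, Uma, Eli, Gus, Aiko, Ravi, Yara, Udo — 10 in total.
From those, Chen — 11 in total.
Nothing else is reachable above Ava; 11 in all.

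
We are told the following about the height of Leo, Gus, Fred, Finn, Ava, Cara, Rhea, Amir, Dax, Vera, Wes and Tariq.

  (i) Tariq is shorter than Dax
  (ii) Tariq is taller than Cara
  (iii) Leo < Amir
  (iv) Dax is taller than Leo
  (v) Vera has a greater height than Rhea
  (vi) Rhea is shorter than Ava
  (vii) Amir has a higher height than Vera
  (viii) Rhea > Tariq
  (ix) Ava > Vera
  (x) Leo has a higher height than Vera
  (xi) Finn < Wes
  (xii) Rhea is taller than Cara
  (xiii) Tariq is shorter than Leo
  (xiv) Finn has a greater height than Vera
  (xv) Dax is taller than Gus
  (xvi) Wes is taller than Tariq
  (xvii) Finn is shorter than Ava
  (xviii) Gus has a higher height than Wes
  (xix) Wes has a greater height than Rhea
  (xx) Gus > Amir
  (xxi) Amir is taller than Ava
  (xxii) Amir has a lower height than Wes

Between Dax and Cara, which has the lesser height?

Link the given pairs in sequence: Cara < Tariq; Tariq < Rhea; Rhea < Vera; Vera < Leo; Leo < Amir; Amir < Wes; Wes < Gus; Gus < Dax.
Chaining these gives Cara < Tariq < Rhea < Vera < Leo < Amir < Wes < Gus < Dax.
So Cara < Dax; Cara is the shorter of the two.

Cara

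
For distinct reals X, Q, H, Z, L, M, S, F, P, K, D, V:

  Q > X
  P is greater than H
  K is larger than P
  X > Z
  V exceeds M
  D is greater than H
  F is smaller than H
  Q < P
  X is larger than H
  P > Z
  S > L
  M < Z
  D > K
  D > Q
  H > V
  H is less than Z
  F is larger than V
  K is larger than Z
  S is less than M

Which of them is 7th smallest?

The consecutive relations fix a unique order: L < S < M < V < F < H < Z < X < Q < P < K < D.
Counting 7 from the smallest end gives Z.

Z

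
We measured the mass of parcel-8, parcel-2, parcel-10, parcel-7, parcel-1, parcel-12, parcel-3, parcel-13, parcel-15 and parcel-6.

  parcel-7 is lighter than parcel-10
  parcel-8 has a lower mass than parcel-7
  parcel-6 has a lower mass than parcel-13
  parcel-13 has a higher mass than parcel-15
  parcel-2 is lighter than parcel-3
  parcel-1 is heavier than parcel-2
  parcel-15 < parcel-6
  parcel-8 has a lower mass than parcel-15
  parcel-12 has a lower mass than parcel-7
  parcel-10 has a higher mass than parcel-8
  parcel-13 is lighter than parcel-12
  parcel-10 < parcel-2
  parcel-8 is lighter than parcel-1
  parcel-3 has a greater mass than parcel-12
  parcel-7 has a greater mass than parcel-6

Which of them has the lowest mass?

parcel-8

Chaining upward from parcel-8: directly above it, parcel-15, parcel-7, parcel-10, parcel-1; then parcel-6, parcel-13, parcel-2; then parcel-12, parcel-3.
That covers every other element, and nothing is given below parcel-8, so parcel-8 is the lowest mass.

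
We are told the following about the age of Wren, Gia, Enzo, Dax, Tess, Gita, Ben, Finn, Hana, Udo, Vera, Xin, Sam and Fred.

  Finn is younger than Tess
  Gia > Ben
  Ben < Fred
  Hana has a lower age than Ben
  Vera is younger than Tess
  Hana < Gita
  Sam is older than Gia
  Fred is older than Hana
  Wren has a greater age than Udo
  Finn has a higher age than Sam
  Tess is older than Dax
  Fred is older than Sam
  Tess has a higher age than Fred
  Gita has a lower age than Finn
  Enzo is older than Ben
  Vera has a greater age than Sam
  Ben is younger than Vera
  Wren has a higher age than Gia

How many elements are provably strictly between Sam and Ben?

The relations place Ben below Sam. An element lies strictly between them when it is forced above Ben and also forced below Sam.
Above Ben: {Enzo, Gia, Wren, Vera, Finn, Fred, Tess}. Below Sam: {Hana, Gia}.
Intersection: {Gia} — 1.

1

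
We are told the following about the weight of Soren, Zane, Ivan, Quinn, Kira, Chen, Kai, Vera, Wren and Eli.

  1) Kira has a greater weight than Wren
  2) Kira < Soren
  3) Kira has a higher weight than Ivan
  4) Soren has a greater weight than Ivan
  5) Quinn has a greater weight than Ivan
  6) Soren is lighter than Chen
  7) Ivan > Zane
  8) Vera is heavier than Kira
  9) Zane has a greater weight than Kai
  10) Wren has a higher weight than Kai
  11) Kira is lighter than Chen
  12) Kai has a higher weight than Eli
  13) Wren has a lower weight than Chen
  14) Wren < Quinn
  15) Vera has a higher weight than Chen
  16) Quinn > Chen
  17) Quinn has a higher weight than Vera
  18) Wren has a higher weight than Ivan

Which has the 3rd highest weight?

The consecutive relations fix a unique order: Eli < Kai < Zane < Ivan < Wren < Kira < Soren < Chen < Vera < Quinn.
The 3rd largest is Chen.

Chen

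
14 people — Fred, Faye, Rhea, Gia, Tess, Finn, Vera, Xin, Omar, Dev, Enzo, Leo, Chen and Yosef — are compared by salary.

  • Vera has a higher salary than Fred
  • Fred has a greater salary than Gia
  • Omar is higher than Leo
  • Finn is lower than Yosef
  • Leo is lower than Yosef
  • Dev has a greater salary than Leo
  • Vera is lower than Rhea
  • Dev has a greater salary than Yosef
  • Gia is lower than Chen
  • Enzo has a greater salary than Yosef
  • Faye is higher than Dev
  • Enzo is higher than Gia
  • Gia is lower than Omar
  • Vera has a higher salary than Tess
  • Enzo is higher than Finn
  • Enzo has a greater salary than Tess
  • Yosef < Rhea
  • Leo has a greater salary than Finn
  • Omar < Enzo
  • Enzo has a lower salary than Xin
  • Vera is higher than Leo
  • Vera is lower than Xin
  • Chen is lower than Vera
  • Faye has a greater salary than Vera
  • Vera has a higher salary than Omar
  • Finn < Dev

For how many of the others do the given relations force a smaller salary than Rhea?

The elements the relations force below Rhea are Tess, Finn, Gia, Leo, Chen, Omar, Fred, Yosef, Vera — no chain reaches any other.
That is 9.

9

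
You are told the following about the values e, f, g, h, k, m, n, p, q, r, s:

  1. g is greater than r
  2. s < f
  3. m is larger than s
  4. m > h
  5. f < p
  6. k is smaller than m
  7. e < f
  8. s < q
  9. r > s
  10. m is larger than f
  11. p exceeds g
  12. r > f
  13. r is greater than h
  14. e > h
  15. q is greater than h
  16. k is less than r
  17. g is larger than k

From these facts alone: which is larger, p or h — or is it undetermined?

h < e and e < f give h < f.
With f < r: h < e < f < r.
With r < g: h < e < f < r < g.
With g < p: h < e < f < r < g < p.
So p is larger.

p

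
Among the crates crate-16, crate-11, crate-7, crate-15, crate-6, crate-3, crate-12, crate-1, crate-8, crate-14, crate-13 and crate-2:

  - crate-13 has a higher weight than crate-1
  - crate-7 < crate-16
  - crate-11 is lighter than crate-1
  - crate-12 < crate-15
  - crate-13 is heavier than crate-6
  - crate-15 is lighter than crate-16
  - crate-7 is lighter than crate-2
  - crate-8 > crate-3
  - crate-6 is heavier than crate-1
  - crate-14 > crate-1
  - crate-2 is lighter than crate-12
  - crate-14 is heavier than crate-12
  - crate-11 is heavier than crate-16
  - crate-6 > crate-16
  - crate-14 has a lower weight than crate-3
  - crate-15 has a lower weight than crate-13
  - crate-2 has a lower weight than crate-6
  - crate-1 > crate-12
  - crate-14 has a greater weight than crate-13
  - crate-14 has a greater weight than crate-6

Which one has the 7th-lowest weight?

The consecutive relations fix a unique order: crate-7 < crate-2 < crate-12 < crate-15 < crate-16 < crate-11 < crate-1 < crate-6 < crate-13 < crate-14 < crate-3 < crate-8.
The 7th smallest is crate-1.

crate-1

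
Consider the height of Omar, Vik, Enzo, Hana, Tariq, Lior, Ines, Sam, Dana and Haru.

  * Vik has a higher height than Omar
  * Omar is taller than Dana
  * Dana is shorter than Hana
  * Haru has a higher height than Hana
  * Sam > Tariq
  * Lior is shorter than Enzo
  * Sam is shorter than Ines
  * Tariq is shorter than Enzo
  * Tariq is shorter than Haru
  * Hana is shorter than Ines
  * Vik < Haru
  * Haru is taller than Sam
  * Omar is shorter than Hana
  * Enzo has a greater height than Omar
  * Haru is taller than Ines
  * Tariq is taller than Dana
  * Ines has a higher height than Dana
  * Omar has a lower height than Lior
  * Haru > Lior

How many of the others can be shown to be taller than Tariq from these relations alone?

4

From Tariq the given relations immediately reach Sam, Enzo, Haru.
From those, Ines — 4 in total.
Nothing else is reachable above Tariq; 4 in all.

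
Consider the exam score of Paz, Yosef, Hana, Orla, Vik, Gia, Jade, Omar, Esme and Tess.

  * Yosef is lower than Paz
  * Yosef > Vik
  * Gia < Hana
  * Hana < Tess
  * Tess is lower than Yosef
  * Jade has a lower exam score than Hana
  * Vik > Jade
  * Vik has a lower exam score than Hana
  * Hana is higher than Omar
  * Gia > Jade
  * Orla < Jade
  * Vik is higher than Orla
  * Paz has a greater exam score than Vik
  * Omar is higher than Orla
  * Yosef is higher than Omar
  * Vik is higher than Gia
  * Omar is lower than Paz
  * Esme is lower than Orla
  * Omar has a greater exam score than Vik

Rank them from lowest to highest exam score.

Esme < Orla < Jade < Gia < Vik < Omar < Hana < Tess < Yosef < Paz

Each adjacent pair is fixed by a given relation: Esme < Orla; Orla < Jade; Jade < Gia; Gia < Vik; Vik < Omar; Omar < Hana; Hana < Tess; Tess < Yosef; Yosef < Paz. Chaining them end to end gives the full order.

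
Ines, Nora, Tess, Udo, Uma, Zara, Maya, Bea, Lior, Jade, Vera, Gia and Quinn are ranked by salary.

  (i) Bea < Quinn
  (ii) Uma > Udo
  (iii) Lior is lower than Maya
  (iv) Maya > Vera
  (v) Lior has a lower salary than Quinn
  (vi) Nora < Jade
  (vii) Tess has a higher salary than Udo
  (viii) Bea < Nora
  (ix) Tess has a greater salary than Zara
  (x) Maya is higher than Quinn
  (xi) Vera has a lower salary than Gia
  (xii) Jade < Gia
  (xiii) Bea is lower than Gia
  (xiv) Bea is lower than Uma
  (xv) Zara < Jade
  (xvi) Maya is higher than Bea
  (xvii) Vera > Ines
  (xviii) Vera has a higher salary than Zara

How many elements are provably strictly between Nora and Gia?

Chaining upward from Nora reaches: Jade.
Chaining downward from Gia reaches: Ines, Zara, Vera, Bea, Jade.
Strictly between Nora and Gia are those in both lists: Jade — 1 element.

1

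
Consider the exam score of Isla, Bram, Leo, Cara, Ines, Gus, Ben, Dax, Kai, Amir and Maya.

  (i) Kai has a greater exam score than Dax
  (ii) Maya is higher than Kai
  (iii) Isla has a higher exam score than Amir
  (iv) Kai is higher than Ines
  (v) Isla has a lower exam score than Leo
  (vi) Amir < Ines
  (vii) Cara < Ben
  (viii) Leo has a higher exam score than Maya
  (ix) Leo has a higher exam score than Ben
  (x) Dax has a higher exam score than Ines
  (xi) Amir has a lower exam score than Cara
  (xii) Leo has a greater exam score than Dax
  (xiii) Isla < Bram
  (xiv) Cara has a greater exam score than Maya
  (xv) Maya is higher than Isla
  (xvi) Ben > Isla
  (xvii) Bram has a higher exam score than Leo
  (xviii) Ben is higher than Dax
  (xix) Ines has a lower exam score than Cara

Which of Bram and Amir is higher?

Bram

Chaining the given relations: Amir < Ines < Dax < Kai < Maya < Cara < Ben < Leo < Bram.
So Amir < Bram; Bram is the higher of the two.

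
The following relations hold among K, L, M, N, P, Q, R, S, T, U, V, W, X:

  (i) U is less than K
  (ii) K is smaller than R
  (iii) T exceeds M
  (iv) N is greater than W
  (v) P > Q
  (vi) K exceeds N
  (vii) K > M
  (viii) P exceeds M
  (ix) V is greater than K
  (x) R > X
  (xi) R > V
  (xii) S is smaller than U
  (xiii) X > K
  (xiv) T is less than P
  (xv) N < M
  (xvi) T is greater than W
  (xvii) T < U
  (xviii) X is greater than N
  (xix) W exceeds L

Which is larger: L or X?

X

The relevant relations are L < W; W < N; N < M; M < T; T < U; U < K; K < X.
Chaining these gives L < W < N < M < T < U < K < X.
So L < X; X is the larger of the two.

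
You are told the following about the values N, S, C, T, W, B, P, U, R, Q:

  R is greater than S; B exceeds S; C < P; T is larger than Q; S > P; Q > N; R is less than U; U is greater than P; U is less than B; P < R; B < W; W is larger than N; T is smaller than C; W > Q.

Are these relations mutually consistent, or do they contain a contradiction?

Every relation is compatible with N < Q < T < C < P < S < R < U < B < W; the set is consistent.

consistent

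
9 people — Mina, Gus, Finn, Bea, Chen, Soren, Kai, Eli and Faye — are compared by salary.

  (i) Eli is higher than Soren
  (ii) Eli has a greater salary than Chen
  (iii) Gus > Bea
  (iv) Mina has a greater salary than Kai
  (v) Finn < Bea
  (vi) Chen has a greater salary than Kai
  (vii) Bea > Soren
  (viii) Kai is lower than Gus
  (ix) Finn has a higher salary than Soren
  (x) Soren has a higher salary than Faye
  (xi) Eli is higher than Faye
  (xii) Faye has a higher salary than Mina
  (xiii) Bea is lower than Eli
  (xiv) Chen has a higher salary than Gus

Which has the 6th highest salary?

The consecutive relations fix a unique order: Kai < Mina < Faye < Soren < Finn < Bea < Gus < Chen < Eli.
Counting 6 from the largest end gives Soren.

Soren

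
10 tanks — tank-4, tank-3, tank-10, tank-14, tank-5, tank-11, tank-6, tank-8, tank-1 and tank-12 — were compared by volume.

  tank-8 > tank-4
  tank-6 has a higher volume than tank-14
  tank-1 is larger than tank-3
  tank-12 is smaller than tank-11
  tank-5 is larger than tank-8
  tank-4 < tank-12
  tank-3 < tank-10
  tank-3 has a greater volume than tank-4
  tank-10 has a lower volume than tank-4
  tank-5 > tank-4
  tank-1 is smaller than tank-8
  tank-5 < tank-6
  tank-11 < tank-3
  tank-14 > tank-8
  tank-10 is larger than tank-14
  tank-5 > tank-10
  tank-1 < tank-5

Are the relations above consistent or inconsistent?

inconsistent

Chaining the given relations yields tank-4 < tank-12 < tank-11 < tank-3 < tank-1 < tank-8 < tank-14 < tank-10, so tank-4 < tank-10. But one relation states tank-10 < tank-4. These cannot both hold.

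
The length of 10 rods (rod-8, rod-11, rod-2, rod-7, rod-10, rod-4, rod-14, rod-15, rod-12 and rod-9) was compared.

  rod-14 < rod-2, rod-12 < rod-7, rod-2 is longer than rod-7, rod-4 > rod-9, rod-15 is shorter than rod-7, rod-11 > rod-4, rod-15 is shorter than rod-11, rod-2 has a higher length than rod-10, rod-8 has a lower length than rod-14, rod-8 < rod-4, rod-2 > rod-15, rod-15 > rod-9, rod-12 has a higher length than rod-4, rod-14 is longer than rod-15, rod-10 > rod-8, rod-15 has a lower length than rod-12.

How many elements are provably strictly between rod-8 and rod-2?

Chaining upward from rod-8 reaches: rod-10, rod-4, rod-12, rod-11, rod-14, rod-7.
Chaining downward from rod-2 reaches: rod-9, rod-10, rod-4, rod-15, rod-12, rod-14, rod-7.
Strictly between rod-8 and rod-2 are those in both lists: rod-10, rod-4, rod-12, rod-14, rod-7 — 5 elements.

5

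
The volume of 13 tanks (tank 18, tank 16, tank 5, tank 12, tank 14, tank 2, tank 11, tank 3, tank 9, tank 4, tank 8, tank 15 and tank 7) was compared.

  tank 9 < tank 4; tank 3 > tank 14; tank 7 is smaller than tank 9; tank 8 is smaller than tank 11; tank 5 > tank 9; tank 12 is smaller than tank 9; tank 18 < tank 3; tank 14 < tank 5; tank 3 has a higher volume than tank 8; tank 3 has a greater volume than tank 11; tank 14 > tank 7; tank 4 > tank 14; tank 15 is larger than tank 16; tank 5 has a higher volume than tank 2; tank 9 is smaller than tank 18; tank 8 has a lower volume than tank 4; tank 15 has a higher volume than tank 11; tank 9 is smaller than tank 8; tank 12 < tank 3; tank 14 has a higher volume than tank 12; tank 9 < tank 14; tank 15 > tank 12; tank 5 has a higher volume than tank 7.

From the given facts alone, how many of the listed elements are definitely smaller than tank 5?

The elements the relations force below tank 5 are tank 12, tank 7, tank 9, tank 2, tank 14 — no chain reaches any other.
That is 5.

5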